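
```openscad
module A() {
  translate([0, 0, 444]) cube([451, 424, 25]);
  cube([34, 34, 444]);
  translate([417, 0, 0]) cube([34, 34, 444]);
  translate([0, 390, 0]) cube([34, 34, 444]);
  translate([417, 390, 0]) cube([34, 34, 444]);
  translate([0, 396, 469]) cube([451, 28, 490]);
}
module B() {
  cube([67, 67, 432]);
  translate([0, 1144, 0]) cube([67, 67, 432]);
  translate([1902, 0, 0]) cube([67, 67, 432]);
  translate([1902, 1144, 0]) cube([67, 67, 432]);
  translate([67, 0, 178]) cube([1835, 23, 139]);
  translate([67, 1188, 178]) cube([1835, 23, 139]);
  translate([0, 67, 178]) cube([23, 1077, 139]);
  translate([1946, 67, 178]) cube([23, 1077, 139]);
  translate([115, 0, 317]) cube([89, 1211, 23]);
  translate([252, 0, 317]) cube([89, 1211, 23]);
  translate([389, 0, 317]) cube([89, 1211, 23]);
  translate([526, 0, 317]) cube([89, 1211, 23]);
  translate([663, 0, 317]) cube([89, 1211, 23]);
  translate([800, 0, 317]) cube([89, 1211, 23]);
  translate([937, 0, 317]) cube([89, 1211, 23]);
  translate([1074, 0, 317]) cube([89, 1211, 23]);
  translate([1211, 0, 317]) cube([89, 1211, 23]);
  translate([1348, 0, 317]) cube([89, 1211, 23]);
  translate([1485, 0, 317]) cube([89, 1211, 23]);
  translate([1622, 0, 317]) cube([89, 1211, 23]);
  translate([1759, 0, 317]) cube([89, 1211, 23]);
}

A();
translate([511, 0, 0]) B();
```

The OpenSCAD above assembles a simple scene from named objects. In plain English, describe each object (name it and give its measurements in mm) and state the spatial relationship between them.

A is a chair. The seat is a 451×424×25 mm slab with its top at z = 469 mm, on four 34×34 mm corner legs (flush with the seat edges, standing on z = 0). A flat backrest 28 mm thick, 490 mm tall, spans the full seat width and rises from the seat top along its +y edge, rear face flush with the rear of the seat.

B is a bed frame 1969 mm long (x) by 1211 mm wide (y). Four 67×67 mm corner posts, 432 mm tall, at the corners of the footprint. Four rails of 23 mm thickness and 139 mm height run between adjacent posts with their undersides at z = 178 mm, their outer faces flush with the outside of the frame (the two x-running rails run between the posts' inner faces; the two y-running rails run between the posts' inner faces). 13 slats, each 89 mm wide (x) and 23 mm thick, lie across the top of the two x-running rails, running the full 1211 mm width of the frame in y; the slats are evenly spaced along x between the inner faces of the end posts with equal gaps (rounded down to the nearest mm) at the −x end and between each pair — any rounding remainder accumulates at the +x end.

The bed frame is on the floor beside the chair on its +x side.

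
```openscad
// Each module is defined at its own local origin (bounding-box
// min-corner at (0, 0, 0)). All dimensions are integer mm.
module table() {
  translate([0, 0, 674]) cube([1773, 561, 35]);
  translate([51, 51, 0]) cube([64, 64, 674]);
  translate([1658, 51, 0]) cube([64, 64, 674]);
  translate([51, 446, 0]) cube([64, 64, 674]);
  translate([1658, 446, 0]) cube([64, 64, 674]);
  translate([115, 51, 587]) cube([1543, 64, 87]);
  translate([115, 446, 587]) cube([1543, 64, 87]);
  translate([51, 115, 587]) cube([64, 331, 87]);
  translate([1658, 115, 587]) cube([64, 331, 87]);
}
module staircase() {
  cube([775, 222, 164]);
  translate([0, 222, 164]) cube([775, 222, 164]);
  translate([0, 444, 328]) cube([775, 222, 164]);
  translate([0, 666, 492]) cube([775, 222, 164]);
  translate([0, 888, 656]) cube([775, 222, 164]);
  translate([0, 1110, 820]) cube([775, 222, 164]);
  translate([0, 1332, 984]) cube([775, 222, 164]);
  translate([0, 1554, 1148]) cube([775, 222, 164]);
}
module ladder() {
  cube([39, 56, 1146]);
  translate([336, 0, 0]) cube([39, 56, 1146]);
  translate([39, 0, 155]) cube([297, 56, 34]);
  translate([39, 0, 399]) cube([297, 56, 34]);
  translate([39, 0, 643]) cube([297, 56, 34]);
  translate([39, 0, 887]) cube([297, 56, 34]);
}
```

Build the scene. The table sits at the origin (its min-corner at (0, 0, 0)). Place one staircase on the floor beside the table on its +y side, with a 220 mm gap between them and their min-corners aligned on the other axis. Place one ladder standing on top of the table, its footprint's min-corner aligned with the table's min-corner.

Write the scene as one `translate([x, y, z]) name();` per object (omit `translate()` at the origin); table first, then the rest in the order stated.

table();
translate([0, 781, 0]) staircase();
translate([0, 0, 709]) ladder();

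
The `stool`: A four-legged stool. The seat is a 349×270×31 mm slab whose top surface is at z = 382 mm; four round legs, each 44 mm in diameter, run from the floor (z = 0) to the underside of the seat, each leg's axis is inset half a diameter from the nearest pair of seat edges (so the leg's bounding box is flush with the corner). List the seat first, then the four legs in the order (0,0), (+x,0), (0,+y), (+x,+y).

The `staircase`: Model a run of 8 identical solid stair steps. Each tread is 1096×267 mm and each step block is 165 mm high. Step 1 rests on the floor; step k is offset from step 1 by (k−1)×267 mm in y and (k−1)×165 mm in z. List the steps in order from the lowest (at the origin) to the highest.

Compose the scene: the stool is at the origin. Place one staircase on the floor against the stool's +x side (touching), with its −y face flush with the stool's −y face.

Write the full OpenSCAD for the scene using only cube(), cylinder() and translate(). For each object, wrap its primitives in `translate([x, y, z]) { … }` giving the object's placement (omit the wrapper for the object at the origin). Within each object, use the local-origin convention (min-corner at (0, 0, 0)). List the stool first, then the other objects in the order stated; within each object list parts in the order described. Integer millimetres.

translate([0, 0, 351]) cube([349, 270, 31]);
translate([22, 22, 0]) cylinder(h = 351, r = 22);
translate([327, 22, 0]) cylinder(h = 351, r = 22);
translate([22, 248, 0]) cylinder(h = 351, r = 22);
translate([327, 248, 0]) cylinder(h = 351, r = 22);
translate([349, 0, 0]) {
  cube([1096, 267, 165]);
  translate([0, 267, 165]) cube([1096, 267, 165]);
  translate([0, 534, 330]) cube([1096, 267, 165]);
  translate([0, 801, 495]) cube([1096, 267, 165]);
  translate([0, 1068, 660]) cube([1096, 267, 165]);
  translate([0, 1335, 825]) cube([1096, 267, 165]);
  translate([0, 1602, 990]) cube([1096, 267, 165]);
  translate([0, 1869, 1155]) cube([1096, 267, 165]);
}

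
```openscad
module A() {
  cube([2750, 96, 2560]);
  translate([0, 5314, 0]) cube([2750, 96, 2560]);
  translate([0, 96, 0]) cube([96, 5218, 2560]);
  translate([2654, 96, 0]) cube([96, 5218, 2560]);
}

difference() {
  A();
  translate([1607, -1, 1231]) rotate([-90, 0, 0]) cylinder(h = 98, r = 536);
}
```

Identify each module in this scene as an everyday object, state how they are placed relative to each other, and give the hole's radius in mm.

A is a house frame. The house frame has a circular hole through its front wall. The hole's radius is 536 mm.

The subtracted cylinder has r = 536 mm.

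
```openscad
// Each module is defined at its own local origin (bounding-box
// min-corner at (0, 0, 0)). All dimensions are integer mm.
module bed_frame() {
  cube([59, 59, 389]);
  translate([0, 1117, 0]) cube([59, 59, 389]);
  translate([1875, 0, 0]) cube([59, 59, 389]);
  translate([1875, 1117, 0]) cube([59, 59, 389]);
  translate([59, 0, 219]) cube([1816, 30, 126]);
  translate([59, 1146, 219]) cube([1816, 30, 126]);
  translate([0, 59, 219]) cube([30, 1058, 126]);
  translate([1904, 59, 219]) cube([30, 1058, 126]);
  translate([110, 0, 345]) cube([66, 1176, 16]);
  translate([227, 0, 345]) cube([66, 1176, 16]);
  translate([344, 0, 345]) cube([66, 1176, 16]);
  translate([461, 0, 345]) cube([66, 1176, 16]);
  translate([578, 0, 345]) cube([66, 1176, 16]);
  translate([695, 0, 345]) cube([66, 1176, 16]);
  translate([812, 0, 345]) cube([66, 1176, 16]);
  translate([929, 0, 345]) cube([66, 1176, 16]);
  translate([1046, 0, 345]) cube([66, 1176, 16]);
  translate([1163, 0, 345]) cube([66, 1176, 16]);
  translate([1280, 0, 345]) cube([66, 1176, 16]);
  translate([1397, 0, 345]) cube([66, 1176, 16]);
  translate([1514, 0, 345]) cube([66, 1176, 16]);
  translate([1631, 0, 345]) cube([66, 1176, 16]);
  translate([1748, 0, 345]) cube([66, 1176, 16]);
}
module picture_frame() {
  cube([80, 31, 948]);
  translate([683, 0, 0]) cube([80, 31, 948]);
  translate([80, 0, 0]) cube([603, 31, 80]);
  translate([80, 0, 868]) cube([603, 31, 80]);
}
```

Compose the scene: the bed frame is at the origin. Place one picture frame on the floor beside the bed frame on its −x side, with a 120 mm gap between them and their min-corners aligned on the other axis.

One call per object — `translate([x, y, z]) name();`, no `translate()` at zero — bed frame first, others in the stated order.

bed_frame();
translate([-883, 0, 0]) picture_frame();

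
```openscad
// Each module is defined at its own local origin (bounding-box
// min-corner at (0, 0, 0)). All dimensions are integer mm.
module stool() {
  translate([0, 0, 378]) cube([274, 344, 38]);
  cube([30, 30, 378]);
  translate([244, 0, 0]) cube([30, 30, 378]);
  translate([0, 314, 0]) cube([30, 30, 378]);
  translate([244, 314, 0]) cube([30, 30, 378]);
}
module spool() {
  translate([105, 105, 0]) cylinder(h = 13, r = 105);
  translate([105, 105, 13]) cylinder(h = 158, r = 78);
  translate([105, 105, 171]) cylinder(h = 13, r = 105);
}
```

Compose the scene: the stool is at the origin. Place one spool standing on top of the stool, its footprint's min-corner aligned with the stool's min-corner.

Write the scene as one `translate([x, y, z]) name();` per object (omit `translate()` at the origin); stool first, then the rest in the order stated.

stool();
translate([0, 0, 416]) spool();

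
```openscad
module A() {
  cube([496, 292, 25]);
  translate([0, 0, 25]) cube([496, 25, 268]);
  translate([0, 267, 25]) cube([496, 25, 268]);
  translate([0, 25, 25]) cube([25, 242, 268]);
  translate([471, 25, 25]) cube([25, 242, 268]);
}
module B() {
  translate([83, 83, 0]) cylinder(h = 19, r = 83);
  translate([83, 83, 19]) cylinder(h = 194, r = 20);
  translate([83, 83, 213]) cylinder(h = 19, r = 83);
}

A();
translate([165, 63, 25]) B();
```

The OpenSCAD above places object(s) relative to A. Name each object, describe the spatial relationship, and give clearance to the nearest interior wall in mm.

Clearances: x = 140, y = 38; minimum 38 mm.

A is an open box. B is a spool. The spool sits inside the open box, centred. The clearance to the nearest interior wall is 38 mm.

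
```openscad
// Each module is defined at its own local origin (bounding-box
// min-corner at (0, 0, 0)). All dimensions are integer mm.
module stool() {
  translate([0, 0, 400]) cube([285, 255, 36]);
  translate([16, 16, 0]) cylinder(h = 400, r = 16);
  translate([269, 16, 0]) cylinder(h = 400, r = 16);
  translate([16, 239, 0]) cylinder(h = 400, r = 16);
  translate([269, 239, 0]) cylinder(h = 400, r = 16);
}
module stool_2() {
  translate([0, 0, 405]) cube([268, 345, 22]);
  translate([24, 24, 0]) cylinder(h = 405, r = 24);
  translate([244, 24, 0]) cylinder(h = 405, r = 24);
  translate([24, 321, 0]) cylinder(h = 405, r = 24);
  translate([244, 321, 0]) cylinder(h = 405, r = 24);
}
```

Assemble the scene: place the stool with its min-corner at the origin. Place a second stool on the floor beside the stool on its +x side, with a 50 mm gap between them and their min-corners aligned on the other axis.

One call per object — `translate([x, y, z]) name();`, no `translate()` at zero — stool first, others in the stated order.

stool();
translate([335, 0, 0]) stool_2();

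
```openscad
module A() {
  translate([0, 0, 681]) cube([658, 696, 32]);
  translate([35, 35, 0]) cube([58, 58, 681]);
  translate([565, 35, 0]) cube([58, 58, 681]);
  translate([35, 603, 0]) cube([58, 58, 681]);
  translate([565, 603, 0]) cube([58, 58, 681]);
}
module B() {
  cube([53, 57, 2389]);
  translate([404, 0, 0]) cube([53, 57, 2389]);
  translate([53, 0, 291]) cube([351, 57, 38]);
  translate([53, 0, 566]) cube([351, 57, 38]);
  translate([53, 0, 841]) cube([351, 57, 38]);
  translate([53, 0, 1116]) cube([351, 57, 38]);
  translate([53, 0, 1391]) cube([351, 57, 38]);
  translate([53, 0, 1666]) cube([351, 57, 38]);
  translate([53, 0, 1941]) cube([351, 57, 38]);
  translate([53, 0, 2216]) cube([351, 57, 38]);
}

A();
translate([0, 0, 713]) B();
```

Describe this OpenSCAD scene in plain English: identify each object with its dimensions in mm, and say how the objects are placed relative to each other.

A is a table with a 658×696 mm rectangular top, 32 mm thick, top surface at z = 713 mm, supported by four 58×58 mm square legs, each inset 35 mm from the nearest pair of top edges, running from the floor.

B is a wooden ladder with two side rails of 53×57 mm section and 2389 mm height, set 457 mm apart overall. Between them run 8 rectangular rungs (57 mm deep, 38 mm thick), front faces flush with the rails' −y face. The bottom of the first rung is 291 mm above the floor and each subsequent rung is 275 mm higher than the one below.

The ladder is on top of the table.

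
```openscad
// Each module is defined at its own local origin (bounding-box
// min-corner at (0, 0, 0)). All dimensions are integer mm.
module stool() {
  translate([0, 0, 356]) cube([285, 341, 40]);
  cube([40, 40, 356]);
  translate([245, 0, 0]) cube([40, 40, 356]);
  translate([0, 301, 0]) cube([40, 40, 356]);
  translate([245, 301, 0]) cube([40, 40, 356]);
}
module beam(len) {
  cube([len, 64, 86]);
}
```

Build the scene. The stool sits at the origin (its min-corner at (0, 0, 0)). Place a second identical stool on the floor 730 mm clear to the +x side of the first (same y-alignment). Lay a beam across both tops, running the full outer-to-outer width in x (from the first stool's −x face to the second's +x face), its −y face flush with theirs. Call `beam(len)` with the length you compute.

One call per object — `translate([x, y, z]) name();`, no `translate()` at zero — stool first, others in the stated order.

stool();
translate([1015, 0, 0]) stool();
translate([0, 0, 396]) beam(1300);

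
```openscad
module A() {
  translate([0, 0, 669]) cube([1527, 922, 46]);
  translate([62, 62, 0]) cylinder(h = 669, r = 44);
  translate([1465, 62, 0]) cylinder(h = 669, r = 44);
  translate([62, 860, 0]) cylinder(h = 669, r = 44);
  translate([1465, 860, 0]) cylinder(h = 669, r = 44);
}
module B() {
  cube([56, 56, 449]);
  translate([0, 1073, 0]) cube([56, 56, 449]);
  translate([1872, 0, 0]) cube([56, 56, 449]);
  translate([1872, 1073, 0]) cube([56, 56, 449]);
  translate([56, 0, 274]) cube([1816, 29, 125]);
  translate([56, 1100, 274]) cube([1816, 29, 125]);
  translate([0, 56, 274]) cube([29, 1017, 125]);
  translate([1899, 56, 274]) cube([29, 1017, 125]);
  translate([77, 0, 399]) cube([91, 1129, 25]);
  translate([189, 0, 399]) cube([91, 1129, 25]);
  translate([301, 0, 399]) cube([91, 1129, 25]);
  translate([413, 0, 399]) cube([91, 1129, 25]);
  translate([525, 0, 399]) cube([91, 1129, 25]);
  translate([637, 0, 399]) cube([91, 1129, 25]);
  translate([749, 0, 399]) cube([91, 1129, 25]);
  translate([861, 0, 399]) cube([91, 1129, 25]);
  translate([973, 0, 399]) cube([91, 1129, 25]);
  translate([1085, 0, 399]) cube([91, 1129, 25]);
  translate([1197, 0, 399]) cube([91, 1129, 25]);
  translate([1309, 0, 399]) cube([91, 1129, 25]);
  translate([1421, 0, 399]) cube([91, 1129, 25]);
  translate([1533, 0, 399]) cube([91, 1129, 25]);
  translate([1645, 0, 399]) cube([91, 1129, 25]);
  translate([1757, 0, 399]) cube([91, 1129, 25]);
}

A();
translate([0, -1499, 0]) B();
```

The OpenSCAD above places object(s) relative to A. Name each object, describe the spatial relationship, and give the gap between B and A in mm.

A is a table. B is a bed frame. The bed frame is on the floor beside the table on its −y side. The gap between the bed frame and the table is 370 mm.

The bed frame's nearest face is 370 mm from the table's −y face.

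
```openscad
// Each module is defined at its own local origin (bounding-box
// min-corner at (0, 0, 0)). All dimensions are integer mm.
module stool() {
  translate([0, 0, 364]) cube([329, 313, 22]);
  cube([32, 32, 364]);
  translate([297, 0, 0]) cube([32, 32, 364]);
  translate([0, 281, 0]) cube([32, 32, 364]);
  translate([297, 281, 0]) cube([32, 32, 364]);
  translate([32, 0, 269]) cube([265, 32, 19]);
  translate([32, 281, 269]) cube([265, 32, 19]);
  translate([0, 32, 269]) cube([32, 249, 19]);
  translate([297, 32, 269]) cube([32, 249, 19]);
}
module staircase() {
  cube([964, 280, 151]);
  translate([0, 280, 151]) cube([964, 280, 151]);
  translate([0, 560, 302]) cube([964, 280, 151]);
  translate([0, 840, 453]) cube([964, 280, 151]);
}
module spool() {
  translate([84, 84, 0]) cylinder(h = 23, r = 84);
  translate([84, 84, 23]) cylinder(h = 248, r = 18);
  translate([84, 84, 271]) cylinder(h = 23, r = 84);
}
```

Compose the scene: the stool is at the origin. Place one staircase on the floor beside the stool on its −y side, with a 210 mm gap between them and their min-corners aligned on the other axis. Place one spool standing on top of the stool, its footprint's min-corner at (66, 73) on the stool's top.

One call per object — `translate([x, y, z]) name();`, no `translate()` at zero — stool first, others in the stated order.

stool();
translate([0, -1330, 0]) staircase();
translate([66, 73, 386]) spool();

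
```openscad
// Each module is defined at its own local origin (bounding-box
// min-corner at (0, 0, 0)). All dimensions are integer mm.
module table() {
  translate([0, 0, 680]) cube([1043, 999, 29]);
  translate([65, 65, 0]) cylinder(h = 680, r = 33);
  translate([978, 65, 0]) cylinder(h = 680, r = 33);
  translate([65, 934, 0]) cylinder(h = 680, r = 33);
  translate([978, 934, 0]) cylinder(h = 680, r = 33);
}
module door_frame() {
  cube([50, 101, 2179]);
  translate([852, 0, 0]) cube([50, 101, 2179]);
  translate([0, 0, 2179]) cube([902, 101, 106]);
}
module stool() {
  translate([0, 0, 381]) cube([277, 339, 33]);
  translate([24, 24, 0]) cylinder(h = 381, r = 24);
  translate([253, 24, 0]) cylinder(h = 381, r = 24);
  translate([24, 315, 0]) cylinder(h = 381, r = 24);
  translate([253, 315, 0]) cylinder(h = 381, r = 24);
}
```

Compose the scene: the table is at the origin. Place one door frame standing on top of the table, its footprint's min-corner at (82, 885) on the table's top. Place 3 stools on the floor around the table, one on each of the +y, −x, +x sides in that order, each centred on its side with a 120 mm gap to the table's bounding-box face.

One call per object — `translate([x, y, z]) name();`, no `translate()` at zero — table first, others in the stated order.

table();
translate([82, 885, 709]) door_frame();
translate([383, 1119, 0]) stool();
translate([-397, 330, 0]) stool();
translate([1163, 330, 0]) stool();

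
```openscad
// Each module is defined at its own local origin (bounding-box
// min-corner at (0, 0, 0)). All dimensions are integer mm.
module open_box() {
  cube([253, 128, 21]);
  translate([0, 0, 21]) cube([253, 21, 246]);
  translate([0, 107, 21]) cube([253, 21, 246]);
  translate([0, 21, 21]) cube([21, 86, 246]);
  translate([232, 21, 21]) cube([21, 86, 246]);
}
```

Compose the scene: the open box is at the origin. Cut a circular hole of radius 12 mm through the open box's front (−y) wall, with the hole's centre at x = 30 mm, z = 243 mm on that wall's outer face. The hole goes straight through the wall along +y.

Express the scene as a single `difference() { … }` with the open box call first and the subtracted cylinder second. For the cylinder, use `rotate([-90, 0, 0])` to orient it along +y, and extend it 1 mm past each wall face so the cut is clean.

difference() {
  open_box();
  translate([30, -1, 243]) rotate([-90, 0, 0]) cylinder(h = 23, r = 12);
}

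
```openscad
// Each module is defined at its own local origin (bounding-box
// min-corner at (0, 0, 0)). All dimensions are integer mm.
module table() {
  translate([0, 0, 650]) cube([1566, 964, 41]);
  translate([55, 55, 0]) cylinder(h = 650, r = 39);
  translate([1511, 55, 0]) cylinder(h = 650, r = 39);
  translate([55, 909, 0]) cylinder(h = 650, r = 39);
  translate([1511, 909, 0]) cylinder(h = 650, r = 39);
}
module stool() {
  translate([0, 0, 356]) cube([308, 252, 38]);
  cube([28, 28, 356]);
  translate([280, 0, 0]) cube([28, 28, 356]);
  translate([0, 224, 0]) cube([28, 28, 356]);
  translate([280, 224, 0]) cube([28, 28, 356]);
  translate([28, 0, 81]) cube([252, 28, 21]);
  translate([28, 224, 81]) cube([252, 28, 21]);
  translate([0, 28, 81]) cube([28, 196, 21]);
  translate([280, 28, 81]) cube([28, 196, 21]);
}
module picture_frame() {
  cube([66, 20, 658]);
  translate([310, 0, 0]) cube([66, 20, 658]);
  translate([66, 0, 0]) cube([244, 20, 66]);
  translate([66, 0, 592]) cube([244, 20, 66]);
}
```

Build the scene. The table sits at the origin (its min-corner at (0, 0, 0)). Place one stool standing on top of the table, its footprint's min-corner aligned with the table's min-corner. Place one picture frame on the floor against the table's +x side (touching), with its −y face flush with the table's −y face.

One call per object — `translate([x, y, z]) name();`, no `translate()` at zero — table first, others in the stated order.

table();
translate([0, 0, 691]) stool();
translate([1566, 0, 0]) picture_frame();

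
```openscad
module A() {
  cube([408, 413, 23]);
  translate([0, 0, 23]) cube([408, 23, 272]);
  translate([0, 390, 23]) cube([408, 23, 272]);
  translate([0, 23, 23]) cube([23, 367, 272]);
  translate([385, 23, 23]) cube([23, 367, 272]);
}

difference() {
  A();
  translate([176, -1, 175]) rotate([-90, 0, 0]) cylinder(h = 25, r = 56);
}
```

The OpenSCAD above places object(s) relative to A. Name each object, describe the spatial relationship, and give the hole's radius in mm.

The subtracted cylinder has r = 56 mm.

A is an open box. The open box has a circular hole through its front wall. The hole's radius is 56 mm.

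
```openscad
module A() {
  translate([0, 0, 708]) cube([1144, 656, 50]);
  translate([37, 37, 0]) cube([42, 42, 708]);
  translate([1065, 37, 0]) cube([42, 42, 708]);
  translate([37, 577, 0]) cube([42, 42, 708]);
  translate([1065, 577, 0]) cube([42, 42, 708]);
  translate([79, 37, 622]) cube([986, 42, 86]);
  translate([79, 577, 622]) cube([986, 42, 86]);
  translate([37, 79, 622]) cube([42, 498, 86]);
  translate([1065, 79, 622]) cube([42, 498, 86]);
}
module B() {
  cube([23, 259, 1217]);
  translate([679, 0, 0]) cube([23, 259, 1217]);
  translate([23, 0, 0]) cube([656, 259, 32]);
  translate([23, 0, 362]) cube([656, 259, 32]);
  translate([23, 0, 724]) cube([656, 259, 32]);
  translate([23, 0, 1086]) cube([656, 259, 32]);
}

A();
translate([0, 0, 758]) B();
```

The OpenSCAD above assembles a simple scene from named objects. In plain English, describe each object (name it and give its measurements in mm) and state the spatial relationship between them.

A is a table: top 1144 mm (x) × 656 mm (y), 50 mm thick, upper face at z = 758 mm, on four 42×42 mm square legs, each inset 37 mm from the nearest pair of top edges, running from z = 0 to the bottom of the top. Four apron rails, 42 mm thick and 86 mm tall, run between adjacent legs with their top edges flush with the underside of the top and their outer faces flush with the legs' outer faces.

B is an open bookshelf. Two side panels, each 23 mm thick, 259 mm deep and 1217 mm tall, stand 702 mm apart (outside-to-outside). Between them sit 4 shelves, each 32 mm thick and 259 mm deep, spanning the full gap between the sides. The bottom shelf rests on the floor (its underside at z = 0) and the clear gap between one shelf's top and the next shelf's underside is 330 mm.

The bookshelf is on top of the table.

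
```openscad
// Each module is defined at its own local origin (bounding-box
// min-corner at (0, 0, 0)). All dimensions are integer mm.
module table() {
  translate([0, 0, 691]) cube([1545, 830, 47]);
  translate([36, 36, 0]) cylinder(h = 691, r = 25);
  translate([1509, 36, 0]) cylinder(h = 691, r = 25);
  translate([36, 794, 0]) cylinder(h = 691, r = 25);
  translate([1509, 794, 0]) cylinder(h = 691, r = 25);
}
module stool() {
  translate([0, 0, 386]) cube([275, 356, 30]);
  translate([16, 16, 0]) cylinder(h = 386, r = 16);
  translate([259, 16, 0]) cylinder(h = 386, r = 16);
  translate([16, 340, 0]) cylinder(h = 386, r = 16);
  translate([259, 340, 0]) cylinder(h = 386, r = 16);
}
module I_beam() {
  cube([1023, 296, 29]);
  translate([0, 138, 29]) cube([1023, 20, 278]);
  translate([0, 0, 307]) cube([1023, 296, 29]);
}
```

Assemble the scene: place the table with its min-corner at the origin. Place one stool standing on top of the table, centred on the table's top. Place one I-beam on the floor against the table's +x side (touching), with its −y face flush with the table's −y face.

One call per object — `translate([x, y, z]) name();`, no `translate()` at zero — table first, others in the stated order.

table();
translate([635, 237, 738]) stool();
translate([1545, 0, 0]) I_beam();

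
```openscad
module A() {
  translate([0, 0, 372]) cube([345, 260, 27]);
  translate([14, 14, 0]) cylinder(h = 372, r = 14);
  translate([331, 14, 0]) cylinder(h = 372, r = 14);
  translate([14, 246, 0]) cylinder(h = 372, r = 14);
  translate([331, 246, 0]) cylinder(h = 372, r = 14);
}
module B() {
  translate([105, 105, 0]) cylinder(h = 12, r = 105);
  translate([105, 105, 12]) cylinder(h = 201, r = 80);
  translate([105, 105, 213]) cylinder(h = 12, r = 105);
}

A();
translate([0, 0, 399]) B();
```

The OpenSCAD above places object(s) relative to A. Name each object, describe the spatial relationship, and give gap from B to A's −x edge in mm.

The spool's min-x is at 0; the stool's min-x is 0; gap = 0 mm.

A is a stool. B is a spool. The spool is on top of the stool. The gap from the spool to the stool's −x edge is 0 mm.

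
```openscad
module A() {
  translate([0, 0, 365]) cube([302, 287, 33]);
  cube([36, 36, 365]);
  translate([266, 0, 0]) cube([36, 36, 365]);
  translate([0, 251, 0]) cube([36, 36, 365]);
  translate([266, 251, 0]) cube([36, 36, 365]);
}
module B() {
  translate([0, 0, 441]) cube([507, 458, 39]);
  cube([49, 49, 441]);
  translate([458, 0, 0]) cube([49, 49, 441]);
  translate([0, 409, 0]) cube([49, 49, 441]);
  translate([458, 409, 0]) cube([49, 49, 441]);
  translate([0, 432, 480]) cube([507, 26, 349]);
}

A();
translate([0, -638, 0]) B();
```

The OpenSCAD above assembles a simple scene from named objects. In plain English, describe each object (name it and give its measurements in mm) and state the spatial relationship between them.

A is a four-legged stool. The seat is 302×287 mm, 33 mm thick, top at z = 398 mm. It stands on four square legs, each 36×36 mm in cross-section, from z = 0 to the seat underside, each flush with a corner of the seat.

B is a chair: 507×458 mm seat, 39 mm thick, top at z = 480 mm, on four 49 mm square corner legs flush with the seat edges. A 26 mm thick backrest slab spans the full seat width, extending 349 mm above the seat top, its back face flush with the seat's +y edge.

The chair is on the floor beside the stool on its −y side.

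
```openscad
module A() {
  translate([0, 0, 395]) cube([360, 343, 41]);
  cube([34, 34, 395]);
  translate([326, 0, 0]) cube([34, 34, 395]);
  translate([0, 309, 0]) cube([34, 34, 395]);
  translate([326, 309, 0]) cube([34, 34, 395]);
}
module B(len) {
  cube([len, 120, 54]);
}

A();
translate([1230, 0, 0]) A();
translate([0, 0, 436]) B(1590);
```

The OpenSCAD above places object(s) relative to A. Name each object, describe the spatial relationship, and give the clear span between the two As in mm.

A is a stool. B is a beam. A beam spans the tops of two stools. The clear span between the two stools is 870 mm.

Second stool starts at x = 1230; first ends at x = 360; clear span = 1230 − 360 = 870 mm.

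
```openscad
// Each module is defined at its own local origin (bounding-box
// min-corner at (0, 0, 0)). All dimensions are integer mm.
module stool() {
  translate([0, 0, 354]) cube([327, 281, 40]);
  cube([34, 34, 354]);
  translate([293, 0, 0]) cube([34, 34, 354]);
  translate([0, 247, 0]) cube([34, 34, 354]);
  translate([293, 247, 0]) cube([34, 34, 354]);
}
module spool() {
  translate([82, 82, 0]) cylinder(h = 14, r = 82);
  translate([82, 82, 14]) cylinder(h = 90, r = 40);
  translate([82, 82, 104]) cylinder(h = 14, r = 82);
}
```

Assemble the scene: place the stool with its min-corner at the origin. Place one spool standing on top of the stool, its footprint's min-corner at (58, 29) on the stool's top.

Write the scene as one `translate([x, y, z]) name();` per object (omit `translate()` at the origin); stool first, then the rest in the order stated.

stool();
translate([58, 29, 394]) spool();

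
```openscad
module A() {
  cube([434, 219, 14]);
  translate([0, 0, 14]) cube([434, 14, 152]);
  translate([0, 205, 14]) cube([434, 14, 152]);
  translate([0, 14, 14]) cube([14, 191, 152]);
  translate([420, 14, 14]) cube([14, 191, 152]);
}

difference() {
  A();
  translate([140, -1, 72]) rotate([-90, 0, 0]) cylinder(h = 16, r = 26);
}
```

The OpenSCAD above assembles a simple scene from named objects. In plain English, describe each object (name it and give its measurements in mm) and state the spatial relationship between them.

A is an open storage box with external size 434×219×166 mm and wall thickness 14 mm (the base is also 14 mm thick). The base covers the whole footprint; the four walls stand on the base, with the y-facing walls full-width and the x-facing walls fitting between their inner faces.

The open box has a circular hole of radius 26 mm through its front wall, centred at (x = 140, z = 72).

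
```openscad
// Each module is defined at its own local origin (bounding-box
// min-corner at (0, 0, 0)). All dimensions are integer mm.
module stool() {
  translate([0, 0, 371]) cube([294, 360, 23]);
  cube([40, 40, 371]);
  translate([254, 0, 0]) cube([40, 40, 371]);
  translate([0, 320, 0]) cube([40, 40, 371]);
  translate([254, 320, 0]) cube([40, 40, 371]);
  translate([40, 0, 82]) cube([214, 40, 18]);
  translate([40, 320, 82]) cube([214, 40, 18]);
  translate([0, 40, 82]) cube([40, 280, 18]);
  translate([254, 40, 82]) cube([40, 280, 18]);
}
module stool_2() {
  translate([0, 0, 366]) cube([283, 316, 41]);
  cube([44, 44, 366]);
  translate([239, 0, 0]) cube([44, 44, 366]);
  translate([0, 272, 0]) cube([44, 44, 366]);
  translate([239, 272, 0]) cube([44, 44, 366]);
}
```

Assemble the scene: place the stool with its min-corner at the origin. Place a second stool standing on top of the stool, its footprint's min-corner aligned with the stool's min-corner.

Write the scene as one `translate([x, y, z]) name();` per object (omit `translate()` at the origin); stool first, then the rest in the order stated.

stool();
translate([0, 0, 394]) stool_2();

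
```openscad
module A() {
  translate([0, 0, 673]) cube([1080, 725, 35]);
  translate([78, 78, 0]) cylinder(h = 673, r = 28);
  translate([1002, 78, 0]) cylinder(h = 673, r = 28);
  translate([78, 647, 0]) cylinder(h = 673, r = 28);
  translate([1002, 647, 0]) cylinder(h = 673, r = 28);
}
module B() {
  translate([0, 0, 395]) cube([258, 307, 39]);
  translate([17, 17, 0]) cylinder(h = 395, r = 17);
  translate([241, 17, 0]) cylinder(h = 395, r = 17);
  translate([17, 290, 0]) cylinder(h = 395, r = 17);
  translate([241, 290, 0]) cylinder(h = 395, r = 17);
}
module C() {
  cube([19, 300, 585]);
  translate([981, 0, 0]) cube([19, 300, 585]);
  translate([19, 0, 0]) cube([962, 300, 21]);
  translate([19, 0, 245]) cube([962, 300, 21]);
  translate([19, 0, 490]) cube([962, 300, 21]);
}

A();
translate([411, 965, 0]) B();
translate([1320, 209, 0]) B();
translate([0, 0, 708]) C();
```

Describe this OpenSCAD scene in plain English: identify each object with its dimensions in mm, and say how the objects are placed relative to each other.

A is a table with a 1080×725 mm rectangular top, 35 mm thick, top surface at z = 708 mm, supported by four round legs of 56 mm diameter, each leg's bounding box inset 50 mm from the nearest pair of top edges, running from the floor.

B is a simple wooden stool: a rectangular seat 258 mm (x) by 307 mm (y), 39 mm thick, top face at z = 434 mm, on four round legs, each 34 mm in diameter. The legs rest on z = 0, each leg's axis is inset half a diameter from the nearest pair of seat edges (so the leg's bounding box is flush with the corner).

C is a bookshelf 1000 mm wide overall, 300 mm deep and 585 mm tall. The two sides are 19 mm thick vertical panels. 3 horizontal shelves of 21 mm thickness span between the inner faces of the sides; the lowest shelf sits on the floor and shelves are stacked with a clear vertical gap of 224 mm between each pair.

Two stools sit around the table at the +y, +x sides. The bookshelf is on top of the table.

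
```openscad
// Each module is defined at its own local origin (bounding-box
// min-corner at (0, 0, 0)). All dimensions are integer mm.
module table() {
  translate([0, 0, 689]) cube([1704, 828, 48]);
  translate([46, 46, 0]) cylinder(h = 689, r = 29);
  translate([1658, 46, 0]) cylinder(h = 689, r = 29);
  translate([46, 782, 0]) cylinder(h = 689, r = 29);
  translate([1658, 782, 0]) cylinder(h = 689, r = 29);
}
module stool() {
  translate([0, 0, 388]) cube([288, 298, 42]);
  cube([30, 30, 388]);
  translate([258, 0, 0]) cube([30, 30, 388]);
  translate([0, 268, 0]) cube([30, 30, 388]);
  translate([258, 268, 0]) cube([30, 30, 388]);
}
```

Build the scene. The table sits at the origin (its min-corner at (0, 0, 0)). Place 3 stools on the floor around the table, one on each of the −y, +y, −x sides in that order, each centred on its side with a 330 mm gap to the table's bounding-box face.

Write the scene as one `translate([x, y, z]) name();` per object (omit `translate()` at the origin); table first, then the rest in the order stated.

table();
translate([708, -628, 0]) stool();
translate([708, 1158, 0]) stool();
translate([-618, 265, 0]) stool();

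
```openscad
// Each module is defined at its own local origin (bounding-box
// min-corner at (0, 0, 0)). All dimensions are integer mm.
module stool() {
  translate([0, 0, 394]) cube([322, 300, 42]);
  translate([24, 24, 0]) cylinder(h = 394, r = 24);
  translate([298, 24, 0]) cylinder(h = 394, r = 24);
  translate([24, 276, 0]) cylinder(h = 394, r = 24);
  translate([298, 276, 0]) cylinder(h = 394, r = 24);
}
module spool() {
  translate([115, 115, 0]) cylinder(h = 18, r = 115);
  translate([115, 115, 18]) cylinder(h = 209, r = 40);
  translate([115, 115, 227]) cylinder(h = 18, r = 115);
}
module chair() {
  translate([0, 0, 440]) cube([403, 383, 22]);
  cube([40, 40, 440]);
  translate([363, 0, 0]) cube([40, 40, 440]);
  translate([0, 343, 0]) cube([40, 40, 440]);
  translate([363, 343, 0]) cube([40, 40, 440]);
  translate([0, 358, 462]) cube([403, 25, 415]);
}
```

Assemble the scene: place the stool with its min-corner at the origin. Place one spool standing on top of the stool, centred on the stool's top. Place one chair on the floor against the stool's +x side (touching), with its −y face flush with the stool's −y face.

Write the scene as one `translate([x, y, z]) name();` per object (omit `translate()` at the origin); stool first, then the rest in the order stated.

stool();
translate([46, 35, 436]) spool();
translate([322, 0, 0]) chair();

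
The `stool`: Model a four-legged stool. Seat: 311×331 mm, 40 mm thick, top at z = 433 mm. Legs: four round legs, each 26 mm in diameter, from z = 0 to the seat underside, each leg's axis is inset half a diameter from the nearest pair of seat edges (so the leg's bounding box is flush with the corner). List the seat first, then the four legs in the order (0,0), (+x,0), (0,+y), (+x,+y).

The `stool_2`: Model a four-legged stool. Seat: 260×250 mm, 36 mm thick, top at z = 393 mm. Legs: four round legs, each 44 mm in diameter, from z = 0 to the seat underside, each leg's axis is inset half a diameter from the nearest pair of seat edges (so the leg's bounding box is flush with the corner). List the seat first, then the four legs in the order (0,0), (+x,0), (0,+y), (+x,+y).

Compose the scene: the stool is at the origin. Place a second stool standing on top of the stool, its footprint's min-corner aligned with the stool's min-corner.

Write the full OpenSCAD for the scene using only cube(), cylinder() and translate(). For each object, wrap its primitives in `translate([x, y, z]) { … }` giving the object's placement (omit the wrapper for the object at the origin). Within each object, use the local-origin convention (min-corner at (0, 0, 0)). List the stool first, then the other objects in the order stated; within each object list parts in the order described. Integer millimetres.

translate([0, 0, 393]) cube([311, 331, 40]);
translate([13, 13, 0]) cylinder(h = 393, r = 13);
translate([298, 13, 0]) cylinder(h = 393, r = 13);
translate([13, 318, 0]) cylinder(h = 393, r = 13);
translate([298, 318, 0]) cylinder(h = 393, r = 13);
translate([0, 0, 433]) {
  translate([0, 0, 357]) cube([260, 250, 36]);
  translate([22, 22, 0]) cylinder(h = 357, r = 22);
  translate([238, 22, 0]) cylinder(h = 357, r = 22);
  translate([22, 228, 0]) cylinder(h = 357, r = 22);
  translate([238, 228, 0]) cylinder(h = 357, r = 22);
}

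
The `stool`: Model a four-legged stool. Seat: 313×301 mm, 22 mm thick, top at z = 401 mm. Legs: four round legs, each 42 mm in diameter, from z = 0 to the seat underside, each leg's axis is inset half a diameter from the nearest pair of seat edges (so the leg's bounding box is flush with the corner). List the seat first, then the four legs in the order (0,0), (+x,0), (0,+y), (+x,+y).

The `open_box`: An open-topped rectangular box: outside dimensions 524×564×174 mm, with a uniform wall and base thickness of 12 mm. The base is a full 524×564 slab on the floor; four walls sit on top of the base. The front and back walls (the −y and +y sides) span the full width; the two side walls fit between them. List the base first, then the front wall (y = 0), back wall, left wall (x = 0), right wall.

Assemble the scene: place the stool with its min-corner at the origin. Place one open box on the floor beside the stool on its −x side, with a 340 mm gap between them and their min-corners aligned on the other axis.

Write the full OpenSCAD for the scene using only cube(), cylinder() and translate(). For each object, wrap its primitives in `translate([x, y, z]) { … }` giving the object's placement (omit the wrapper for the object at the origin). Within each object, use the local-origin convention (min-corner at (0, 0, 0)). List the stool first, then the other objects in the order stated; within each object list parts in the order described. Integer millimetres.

translate([0, 0, 379]) cube([313, 301, 22]);
translate([21, 21, 0]) cylinder(h = 379, r = 21);
translate([292, 21, 0]) cylinder(h = 379, r = 21);
translate([21, 280, 0]) cylinder(h = 379, r = 21);
translate([292, 280, 0]) cylinder(h = 379, r = 21);
translate([-864, 0, 0]) {
  cube([524, 564, 12]);
  translate([0, 0, 12]) cube([524, 12, 162]);
  translate([0, 552, 12]) cube([524, 12, 162]);
  translate([0, 12, 12]) cube([12, 540, 162]);
  translate([512, 12, 12]) cube([12, 540, 162]);
}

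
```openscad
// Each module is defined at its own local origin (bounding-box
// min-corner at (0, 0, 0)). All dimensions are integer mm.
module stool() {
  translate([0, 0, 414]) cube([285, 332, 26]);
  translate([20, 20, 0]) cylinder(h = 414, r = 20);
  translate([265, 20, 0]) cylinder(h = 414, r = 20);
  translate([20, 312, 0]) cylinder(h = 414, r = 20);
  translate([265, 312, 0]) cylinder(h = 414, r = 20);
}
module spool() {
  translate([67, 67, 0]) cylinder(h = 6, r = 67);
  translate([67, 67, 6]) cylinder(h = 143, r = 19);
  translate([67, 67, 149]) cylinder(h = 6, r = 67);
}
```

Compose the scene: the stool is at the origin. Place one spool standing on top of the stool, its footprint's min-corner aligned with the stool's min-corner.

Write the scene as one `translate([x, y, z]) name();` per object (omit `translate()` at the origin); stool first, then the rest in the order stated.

stool();
translate([0, 0, 440]) spool();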